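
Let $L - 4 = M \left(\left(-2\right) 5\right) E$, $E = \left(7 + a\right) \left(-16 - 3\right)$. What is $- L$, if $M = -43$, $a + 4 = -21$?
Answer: $-147064$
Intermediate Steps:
$a = -25$ ($a = -4 - 21 = -25$)
$E = 342$ ($E = \left(7 - 25\right) \left(-16 - 3\right) = \left(-18\right) \left(-19\right) = 342$)
$L = 147064$ ($L = 4 + - 43 \left(\left(-2\right) 5\right) 342 = 4 + \left(-43\right) \left(-10\right) 342 = 4 + 430 \cdot 342 = 4 + 147060 = 147064$)
$- L = \left(-1\right) 147064 = -147064$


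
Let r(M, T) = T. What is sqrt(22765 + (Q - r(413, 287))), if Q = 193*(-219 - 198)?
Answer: I*sqrt(58003) ≈ 240.84*I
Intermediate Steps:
Q = -80481 (Q = 193*(-417) = -80481)
sqrt(22765 + (Q - r(413, 287))) = sqrt(22765 + (-80481 - 1*287)) = sqrt(22765 + (-80481 - 287)) = sqrt(22765 - 80768) = sqrt(-58003) = I*sqrt(58003)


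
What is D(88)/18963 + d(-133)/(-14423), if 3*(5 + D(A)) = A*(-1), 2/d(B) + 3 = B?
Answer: -100961803/55794683196 ≈ -0.0018095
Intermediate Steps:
d(B) = 2/(-3 + B)
D(A) = -5 - A/3 (D(A) = -5 + (A*(-1))/3 = -5 + (-A)/3 = -5 - A/3)
D(88)/18963 + d(-133)/(-14423) = (-5 - ⅓*88)/18963 + (2/(-3 - 133))/(-14423) = (-5 - 88/3)*(1/18963) + (2/(-136))*(-1/14423) = -103/3*1/18963 + (2*(-1/136))*(-1/14423) = -103/56889 - 1/68*(-1/14423) = -103/56889 + 1/980764 = -100961803/55794683196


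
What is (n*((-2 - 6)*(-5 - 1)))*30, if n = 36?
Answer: 51840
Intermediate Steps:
(n*((-2 - 6)*(-5 - 1)))*30 = (36*((-2 - 6)*(-5 - 1)))*30 = (36*(-8*(-6)))*30 = (36*48)*30 = 1728*30 = 51840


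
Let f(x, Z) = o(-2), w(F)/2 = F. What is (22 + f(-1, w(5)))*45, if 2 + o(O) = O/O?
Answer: 945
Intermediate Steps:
w(F) = 2*F
o(O) = -1 (o(O) = -2 + O/O = -2 + 1 = -1)
f(x, Z) = -1
(22 + f(-1, w(5)))*45 = (22 - 1)*45 = 21*45 = 945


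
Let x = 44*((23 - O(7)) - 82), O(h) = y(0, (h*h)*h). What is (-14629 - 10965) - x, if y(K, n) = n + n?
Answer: 7186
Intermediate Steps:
y(K, n) = 2*n
O(h) = 2*h³ (O(h) = 2*((h*h)*h) = 2*(h²*h) = 2*h³)
x = -32780 (x = 44*((23 - 2*7³) - 82) = 44*((23 - 2*343) - 82) = 44*((23 - 1*686) - 82) = 44*((23 - 686) - 82) = 44*(-663 - 82) = 44*(-745) = -32780)
(-14629 - 10965) - x = (-14629 - 10965) - 1*(-32780) = -25594 + 32780 = 7186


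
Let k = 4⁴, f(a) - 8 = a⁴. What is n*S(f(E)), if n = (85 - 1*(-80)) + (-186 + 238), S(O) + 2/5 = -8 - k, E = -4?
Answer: -286874/5 ≈ -57375.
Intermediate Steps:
f(a) = 8 + a⁴
k = 256
S(O) = -1322/5 (S(O) = -⅖ + (-8 - 1*256) = -⅖ + (-8 - 256) = -⅖ - 264 = -1322/5)
n = 217 (n = (85 + 80) + 52 = 165 + 52 = 217)
n*S(f(E)) = 217*(-1322/5) = -286874/5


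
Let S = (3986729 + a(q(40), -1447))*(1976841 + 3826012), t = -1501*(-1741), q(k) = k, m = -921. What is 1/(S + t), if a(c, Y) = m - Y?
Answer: 1/23137457251756 ≈ 4.3220e-14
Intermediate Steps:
a(c, Y) = -921 - Y
t = 2613241
S = 23137454638515 (S = (3986729 + (-921 - 1*(-1447)))*(1976841 + 3826012) = (3986729 + (-921 + 1447))*5802853 = (3986729 + 526)*5802853 = 3987255*5802853 = 23137454638515)
1/(S + t) = 1/(23137454638515 + 2613241) = 1/23137457251756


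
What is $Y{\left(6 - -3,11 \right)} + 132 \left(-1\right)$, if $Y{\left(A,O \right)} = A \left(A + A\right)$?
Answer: $30$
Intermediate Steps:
$Y{\left(A,O \right)} = 2 A^{2}$ ($Y{\left(A,O \right)} = A 2 A = 2 A^{2}$)
$Y{\left(6 - -3,11 \right)} + 132 \left(-1\right) = 2 \left(6 - -3\right)^{2} + 132 \left(-1\right) = 2 \left(6 + 3\right)^{2} - 132 = 2 \cdot 9^{2} - 132 = 2 \cdot 81 - 132 = 162 - 132 = 30$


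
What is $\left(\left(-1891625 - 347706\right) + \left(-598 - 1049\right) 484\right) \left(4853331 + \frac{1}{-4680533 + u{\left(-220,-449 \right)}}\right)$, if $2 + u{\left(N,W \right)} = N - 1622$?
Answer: $- \frac{69004366194567785494}{4682377} \approx -1.4737 \cdot 10^{13}$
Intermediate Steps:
$u{\left(N,W \right)} = -1624 + N$ ($u{\left(N,W \right)} = -2 + \left(N - 1622\right) = -2 + \left(-1622 + N\right) = -1624 + N$)
$\left(\left(-1891625 - 347706\right) + \left(-598 - 1049\right) 484\right) \left(4853331 + \frac{1}{-4680533 + u{\left(-220,-449 \right)}}\right) = \left(\left(-1891625 - 347706\right) + \left(-598 - 1049\right) 484\right) \left(4853331 + \frac{1}{-4680533 - 1844}\right) = \left(\left(-1891625 - 347706\right) - 797148\right) \left(4853331 + \frac{1}{-4680533 - 1844}\right) = \left(-2239331 - 797148\right) \left(4853331 + \frac{1}{-4682377}\right) = - 3036479 \left(4853331 - \frac{1}{4682377}\right) = \left(-3036479\right) \frac{22725125447786}{4682377} = - \frac{69004366194567785494}{4682377}$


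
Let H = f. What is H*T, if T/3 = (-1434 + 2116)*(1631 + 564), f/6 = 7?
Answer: 188620740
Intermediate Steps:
f = 42 (f = 6*7 = 42)
H = 42
T = 4490970 (T = 3*((-1434 + 2116)*(1631 + 564)) = 3*(682*2195) = 3*1496990 = 4490970)
H*T = 42*4490970 = 188620740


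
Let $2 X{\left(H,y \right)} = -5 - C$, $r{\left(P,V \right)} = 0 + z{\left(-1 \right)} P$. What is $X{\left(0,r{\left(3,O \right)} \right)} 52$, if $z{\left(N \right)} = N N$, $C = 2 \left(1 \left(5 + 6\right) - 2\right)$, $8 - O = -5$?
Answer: $-598$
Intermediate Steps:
$O = 13$ ($O = 8 - -5 = 8 + 5 = 13$)
$C = 18$ ($C = 2 \left(1 \cdot 11 - 2\right) = 2 \left(11 - 2\right) = 2 \cdot 9 = 18$)
$z{\left(N \right)} = N^{2}$
$r{\left(P,V \right)} = P$ ($r{\left(P,V \right)} = 0 + \left(-1\right)^{2} P = 0 + 1 P = 0 + P = P$)
$X{\left(H,y \right)} = - \frac{23}{2}$ ($X{\left(H,y \right)} = \frac{-5 - 18}{2} = \frac{1}{2} \left(-23\right) = - \frac{23}{2}$)
$X{\left(0,r{\left(3,O \right)} \right)} 52 = \left(- \frac{23}{2}\right) 52 = -598$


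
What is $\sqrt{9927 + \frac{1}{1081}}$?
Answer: $\frac{4 \sqrt{725019133}}{1081} \approx 99.634$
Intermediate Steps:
$\sqrt{9927 + \frac{1}{1081}} = \sqrt{\frac{10731088}{1081}} = \frac{4 \sqrt{725019133}}{1081}$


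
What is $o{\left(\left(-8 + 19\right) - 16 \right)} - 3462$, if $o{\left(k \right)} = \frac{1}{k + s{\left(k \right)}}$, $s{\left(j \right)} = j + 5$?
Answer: $- \frac{17311}{5} \approx -3462.2$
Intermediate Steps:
$s{\left(j \right)} = 5 + j$
$o{\left(k \right)} = \frac{1}{5 + 2 k}$ ($o{\left(k \right)} = \frac{1}{k + \left(5 + k\right)} = \frac{1}{5 + 2 k}$)
$o{\left(\left(-8 + 19\right) - 16 \right)} - 3462 = \frac{1}{5 + 2 \left(\left(-8 + 19\right) - 16\right)} - 3462 = \frac{1}{5 + 2 \left(11 - 16\right)} - 3462 = \frac{1}{5 + 2 \left(-5\right)} - 3462 = \frac{1}{5 - 10} - 3462 = \frac{1}{-5} - 3462 = - \frac{1}{5} - 3462 = - \frac{17311}{5}$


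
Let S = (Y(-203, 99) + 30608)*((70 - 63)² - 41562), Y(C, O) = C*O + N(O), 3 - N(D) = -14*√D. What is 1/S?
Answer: -751/327729692164 + 3*√11/327729692164 ≈ -2.2612e-9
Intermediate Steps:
N(D) = 3 + 14*√D (N(D) = 3 - (-14)*√D = 3 + 14*√D)
Y(C, O) = 3 + 14*√O + C*O (Y(C, O) = C*O + (3 + 14*√O) = 3 + 14*√O + C*O)
S = -436467682 - 1743546*√11 (S = ((3 + 14*√99 - 203*99) + 30608)*((70 - 63)² - 41562) = ((3 + 14*(3*√11) - 20097) + 30608)*(7² - 41562) = ((3 + 42*√11 - 20097) + 30608)*(49 - 41562) = ((-20094 + 42*√11) + 30608)*(-41513) = (10514 + 42*√11)*(-41513) = -436467682 - 1743546*√11 ≈ -4.4225e+8)
1/S = 1/(-436467682 - 1743546*√11)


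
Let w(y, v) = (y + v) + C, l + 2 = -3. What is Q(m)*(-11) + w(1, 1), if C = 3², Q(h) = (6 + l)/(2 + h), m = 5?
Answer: 66/7 ≈ 9.4286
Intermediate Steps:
l = -5 (l = -2 - 3 = -5)
Q(h) = 1/(2 + h) (Q(h) = (6 - 5)/(2 + h) = 1/(2 + h))
C = 9
w(y, v) = 9 + v + y (w(y, v) = (y + v) + 9 = (v + y) + 9 = 9 + v + y)
Q(m)*(-11) + w(1, 1) = -11/(2 + 5) + (9 + 1 + 1) = -11/7 + 11 = 66/7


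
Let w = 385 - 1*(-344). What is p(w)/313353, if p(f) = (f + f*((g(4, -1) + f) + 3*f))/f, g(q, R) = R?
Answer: 324/34817 ≈ 0.0093058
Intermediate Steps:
w = 729 (w = 385 + 344 = 729)
p(f) = (f + f*(-1 + 4*f))/f (p(f) = (f + f*((-1 + f) + 3*f))/f = (f + f*(-1 + 4*f))/f)
p(w)/313353 = (4*729)/313353 = 2916*(1/313353) = 324/34817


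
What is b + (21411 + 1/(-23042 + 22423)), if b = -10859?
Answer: 6531687/619 ≈ 10552.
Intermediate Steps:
b + (21411 + 1/(-23042 + 22423)) = -10859 + (21411 + 1/(-23042 + 22423)) = -10859 + (21411 + 1/(-619)) = -10859 + (21411 - 1/619) = -10859 + 13253408/619 = 6531687/619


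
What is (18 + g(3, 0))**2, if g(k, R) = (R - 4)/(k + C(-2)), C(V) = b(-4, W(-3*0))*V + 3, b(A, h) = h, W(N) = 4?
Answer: 400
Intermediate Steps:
C(V) = 3 + 4*V (C(V) = 4*V + 3 = 3 + 4*V)
g(k, R) = (-4 + R)/(-5 + k) (g(k, R) = (R - 4)/(k + (3 + 4*(-2))) = (-4 + R)/(k + (3 - 8)) = (-4 + R)/(k - 5) = (-4 + R)/(-5 + k))
(18 + g(3, 0))**2 = (18 + (-4 + 0)/(-5 + 3))**2 = (18 - 4/(-2))**2 = (18 - 1/2*(-4))**2 = (18 + 2)**2 = 20**2 = 400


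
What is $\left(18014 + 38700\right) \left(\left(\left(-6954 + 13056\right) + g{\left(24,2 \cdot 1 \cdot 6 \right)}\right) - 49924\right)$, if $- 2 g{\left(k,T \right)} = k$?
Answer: $-2486001476$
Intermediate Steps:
$g{\left(k,T \right)} = - \frac{k}{2}$
$\left(18014 + 38700\right) \left(\left(\left(-6954 + 13056\right) + g{\left(24,2 \cdot 1 \cdot 6 \right)}\right) - 49924\right) = \left(18014 + 38700\right) \left(\left(\left(-6954 + 13056\right) - 12\right) - 49924\right) = 56714 \left(\left(6102 - 12\right) - 49924\right) = 56714 \left(6090 - 49924\right) = 56714 \left(-43834\right) = -2486001476$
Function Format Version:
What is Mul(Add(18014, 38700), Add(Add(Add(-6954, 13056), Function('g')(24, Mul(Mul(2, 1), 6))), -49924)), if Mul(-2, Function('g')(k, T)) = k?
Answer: -2486001476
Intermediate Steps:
Function('g')(k, T) = Mul(Rational(-1, 2), k)
Mul(Add(18014, 38700), Add(Add(Add(-6954, 13056), Function('g')(24, Mul(Mul(2, 1), 6))), -49924)) = Mul(Add(18014, 38700), Add(Add(Add(-6954, 13056), Mul(Rational(-1, 2), 24)), -49924)) = Mul(56714, Add(Add(6102, -12), -49924)) = Mul(56714, Add(6090, -49924)) = Mul(56714, -43834) = -2486001476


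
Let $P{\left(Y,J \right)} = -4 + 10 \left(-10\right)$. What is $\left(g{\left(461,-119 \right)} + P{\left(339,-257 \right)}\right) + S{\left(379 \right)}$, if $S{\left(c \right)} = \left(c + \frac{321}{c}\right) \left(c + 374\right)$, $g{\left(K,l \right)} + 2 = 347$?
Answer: $\frac{108494725}{379} \approx 2.8627 \cdot 10^{5}$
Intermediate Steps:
$P{\left(Y,J \right)} = -104$ ($P{\left(Y,J \right)} = -4 - 100 = -104$)
$g{\left(K,l \right)} = 345$ ($g{\left(K,l \right)} = -2 + 347 = 345$)
$S{\left(c \right)} = \left(374 + c\right) \left(c + \frac{321}{c}\right)$ ($S{\left(c \right)} = \left(c + \frac{321}{c}\right) \left(374 + c\right) = \left(374 + c\right) \left(c + \frac{321}{c}\right)$)
$\left(g{\left(461,-119 \right)} + P{\left(339,-257 \right)}\right) + S{\left(379 \right)} = \left(345 - 104\right) + \left(321 + 379^{2} + 374 \cdot 379 + \frac{120054}{379}\right) = 241 + \left(321 + 143641 + 141746 + 120054 \cdot \frac{1}{379}\right) = 241 + \left(321 + 143641 + 141746 + \frac{120054}{379}\right) = 241 + \frac{108403386}{379} = \frac{108494725}{379}$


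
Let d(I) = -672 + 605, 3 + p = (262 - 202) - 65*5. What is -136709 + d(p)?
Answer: -136776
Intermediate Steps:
p = -268 (p = -3 + ((262 - 202) - 65*5) = -3 + (60 - 325) = -3 - 265 = -268)
d(I) = -67
-136709 + d(p) = -136709 - 67 = -136776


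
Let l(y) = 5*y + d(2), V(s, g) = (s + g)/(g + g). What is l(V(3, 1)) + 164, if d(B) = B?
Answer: 176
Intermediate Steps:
V(s, g) = (g + s)/(2*g) (V(s, g) = (g + s)/((2*g)) = (g + s)*(1/(2*g)) = (g + s)/(2*g))
l(y) = 2 + 5*y (l(y) = 5*y + 2 = 2 + 5*y)
l(V(3, 1)) + 164 = (2 + 5*((½)*(1 + 3)/1)) + 164 = (2 + 5*((½)*1*4)) + 164 = (2 + 5*2) + 164 = (2 + 10) + 164 = 12 + 164 = 176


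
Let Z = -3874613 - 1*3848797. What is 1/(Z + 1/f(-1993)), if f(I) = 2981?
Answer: -2981/23023485209 ≈ -1.2948e-7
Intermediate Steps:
Z = -7723410 (Z = -3874613 - 3848797 = -7723410)
1/(Z + 1/f(-1993)) = 1/(-7723410 + 1/2981) = 1/(-23023485209/2981) = -2981/23023485209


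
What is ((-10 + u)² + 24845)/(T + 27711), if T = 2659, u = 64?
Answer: 27761/30370 ≈ 0.91409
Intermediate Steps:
((-10 + u)² + 24845)/(T + 27711) = ((-10 + 64)² + 24845)/(2659 + 27711) = (54² + 24845)/30370 = (2916 + 24845)*(1/30370) = 27761*(1/30370) = 27761/30370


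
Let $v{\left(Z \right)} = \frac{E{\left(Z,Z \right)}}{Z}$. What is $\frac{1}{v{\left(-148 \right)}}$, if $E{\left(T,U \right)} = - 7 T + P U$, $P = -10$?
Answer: $- \frac{1}{17} \approx -0.058824$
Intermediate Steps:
$E{\left(T,U \right)} = - 10 U - 7 T$ ($E{\left(T,U \right)} = - 7 T - 10 U = - 10 U - 7 T$)
$v{\left(Z \right)} = -17$ ($v{\left(Z \right)} = \frac{- 10 Z - 7 Z}{Z} = \frac{\left(-17\right) Z}{Z} = -17$)
$\frac{1}{v{\left(-148 \right)}} = \frac{1}{-17} = - \frac{1}{17}$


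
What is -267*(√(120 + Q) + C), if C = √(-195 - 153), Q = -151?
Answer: 267*I*(-√31 - 2*√87) ≈ -6467.4*I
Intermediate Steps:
C = 2*I*√87 (C = √(-348) = 2*I*√87 ≈ 18.655*I)
-267*(√(120 + Q) + C) = -267*(√(120 - 151) + 2*I*√87) = -267*(√(-31) + 2*I*√87) = -267*(I*√31 + 2*I*√87) = -534*I*√87 - 267*I*√31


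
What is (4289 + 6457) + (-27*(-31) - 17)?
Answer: 11566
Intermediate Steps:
(4289 + 6457) + (-27*(-31) - 17) = 10746 + (837 - 17) = 10746 + 820 = 11566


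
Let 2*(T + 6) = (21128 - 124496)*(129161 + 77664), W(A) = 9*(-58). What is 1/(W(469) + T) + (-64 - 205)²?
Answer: 773506080937907/10689543828 ≈ 72361.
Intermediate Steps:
W(A) = -522
T = -10689543306 (T = -6 + ((21128 - 124496)*(129161 + 77664))/2 = -6 + (-103368*206825)/2 = -6 + (½)*(-21379086600) = -6 - 10689543300 = -10689543306)
1/(W(469) + T) + (-64 - 205)² = 1/(-522 - 10689543306) + (-64 - 205)² = 1/(-10689543828) + (-269)² = -1/10689543828 + 72361 = 773506080937907/10689543828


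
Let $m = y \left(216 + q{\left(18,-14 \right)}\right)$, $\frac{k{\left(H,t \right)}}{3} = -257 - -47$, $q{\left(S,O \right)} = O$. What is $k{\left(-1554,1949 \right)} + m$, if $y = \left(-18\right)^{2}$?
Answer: $64818$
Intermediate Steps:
$y = 324$
$k{\left(H,t \right)} = -630$ ($k{\left(H,t \right)} = 3 \left(-257 - -47\right) = 3 \left(-257 + 47\right) = 3 \left(-210\right) = -630$)
$m = 65448$ ($m = 324 \left(216 - 14\right) = 324 \cdot 202 = 65448$)
$k{\left(-1554,1949 \right)} + m = -630 + 65448 = 64818$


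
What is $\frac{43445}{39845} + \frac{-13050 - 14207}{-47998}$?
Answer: $\frac{634265655}{382496062} \approx 1.6582$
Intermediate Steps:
$\frac{43445}{39845} + \frac{-13050 - 14207}{-47998} = 43445 \cdot \frac{1}{39845} - - \frac{27257}{47998} = \frac{8689}{7969} + \frac{27257}{47998} = \frac{634265655}{382496062}$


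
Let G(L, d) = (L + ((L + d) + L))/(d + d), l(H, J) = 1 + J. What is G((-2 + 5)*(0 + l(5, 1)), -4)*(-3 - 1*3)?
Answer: 21/2 ≈ 10.500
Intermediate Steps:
G(L, d) = (d + 3*L)/(2*d) (G(L, d) = (L + (d + 2*L))/((2*d)) = (d + 3*L)*(1/(2*d)) = (d + 3*L)/(2*d))
G((-2 + 5)*(0 + l(5, 1)), -4)*(-3 - 1*3) = ((½)*(-4 + 3*((-2 + 5)*(0 + (1 + 1))))/(-4))*(-3 - 1*3) = ((½)*(-¼)*(-4 + 3*(3*(0 + 2))))*(-3 - 3) = ((½)*(-¼)*(-4 + 3*(3*2)))*(-6) = ((½)*(-¼)*(-4 + 3*6))*(-6) = ((½)*(-¼)*(-4 + 18))*(-6) = ((½)*(-¼)*14)*(-6) = -7/4*(-6) = 21/2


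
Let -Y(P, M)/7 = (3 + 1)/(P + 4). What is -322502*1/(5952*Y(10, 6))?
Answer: 161251/5952 ≈ 27.092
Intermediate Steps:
Y(P, M) = -28/(4 + P) (Y(P, M) = -7*(3 + 1)/(P + 4) = -28/(4 + P))
-322502*1/(5952*Y(10, 6)) = -322502/((-62*(-96))*(-28/(4 + 10))) = -322502/(5952*(-28/14)) = -322502/(5952*(-28*1/14)) = -322502/(5952*(-2)) = -322502/(-11904) = -322502*(-1/11904) = 161251/5952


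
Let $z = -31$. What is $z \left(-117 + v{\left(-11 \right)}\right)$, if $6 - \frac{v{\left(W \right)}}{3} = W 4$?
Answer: $-1023$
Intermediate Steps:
$v{\left(W \right)} = 18 - 12 W$ ($v{\left(W \right)} = 18 - 3 W 4 = 18 - 3 \cdot 4 W = 18 - 12 W$)
$z \left(-117 + v{\left(-11 \right)}\right) = - 31 \left(-117 + \left(18 - -132\right)\right) = - 31 \left(-117 + \left(18 + 132\right)\right) = - 31 \left(-117 + 150\right) = \left(-31\right) 33 = -1023$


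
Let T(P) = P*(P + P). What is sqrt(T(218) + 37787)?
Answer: sqrt(132835) ≈ 364.47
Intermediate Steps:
T(P) = 2*P**2 (T(P) = P*(2*P) = 2*P**2)
sqrt(T(218) + 37787) = sqrt(2*218**2 + 37787) = sqrt(2*47524 + 37787) = sqrt(95048 + 37787) = sqrt(132835)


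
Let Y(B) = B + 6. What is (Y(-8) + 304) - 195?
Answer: 107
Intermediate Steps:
Y(B) = 6 + B
(Y(-8) + 304) - 195 = ((6 - 8) + 304) - 195 = (-2 + 304) - 195 = 302 - 195 = 107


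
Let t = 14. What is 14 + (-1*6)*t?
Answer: -70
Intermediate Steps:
14 + (-1*6)*t = 14 - 1*6*14 = 14 - 6*14 = 14 - 84 = -70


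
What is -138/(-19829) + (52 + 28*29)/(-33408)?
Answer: -43479/2300164 ≈ -0.018903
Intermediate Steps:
-138/(-19829) + (52 + 28*29)/(-33408) = -138*(-1/19829) + (52 + 812)*(-1/33408) = 138/19829 + 864*(-1/33408) = 138/19829 - 3/116 = -43479/2300164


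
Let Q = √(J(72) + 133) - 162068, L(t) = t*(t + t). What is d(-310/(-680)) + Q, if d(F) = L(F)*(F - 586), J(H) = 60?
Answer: -25517946825/157216 + √193 ≈ -1.6230e+5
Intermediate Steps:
L(t) = 2*t² (L(t) = t*(2*t) = 2*t²)
Q = -162068 + √193 (Q = √(60 + 133) - 162068 = √193 - 162068 = -162068 + √193 ≈ -1.6205e+5)
d(F) = 2*F²*(-586 + F) (d(F) = (2*F²)*(F - 586) = (2*F²)*(-586 + F) = 2*F²*(-586 + F))
d(-310/(-680)) + Q = 2*(-310/(-680))²*(-586 - 310/(-680)) + (-162068 + √193) = 2*(-310*(-1/680))²*(-586 - 310*(-1/680)) + (-162068 + √193) = 2*(31/68)²*(-586 + 31/68) + (-162068 + √193) = 2*(961/4624)*(-39817/68) + (-162068 + √193) = -38264137/157216 + (-162068 + √193) = -25517946825/157216 + √193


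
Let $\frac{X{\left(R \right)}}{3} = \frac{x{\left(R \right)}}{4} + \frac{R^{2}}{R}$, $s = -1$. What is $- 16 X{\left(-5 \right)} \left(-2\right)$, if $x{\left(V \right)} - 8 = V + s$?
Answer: $-432$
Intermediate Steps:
$x{\left(V \right)} = 7 + V$ ($x{\left(V \right)} = 8 + \left(V - 1\right) = 8 + \left(-1 + V\right) = 7 + V$)
$X{\left(R \right)} = \frac{21}{4} + \frac{15 R}{4}$ ($X{\left(R \right)} = 3 \left(\frac{7 + R}{4} + \frac{R^{2}}{R}\right) = 3 \left(\left(7 + R\right) \frac{1}{4} + R\right) = 3 \left(\left(\frac{7}{4} + \frac{R}{4}\right) + R\right) = 3 \left(\frac{7}{4} + \frac{5 R}{4}\right) = \frac{21}{4} + \frac{15 R}{4}$)
$- 16 X{\left(-5 \right)} \left(-2\right) = - 16 \left(\frac{21}{4} + \frac{15}{4} \left(-5\right)\right) \left(-2\right) = - 16 \left(\frac{21}{4} - \frac{75}{4}\right) \left(-2\right) = \left(-16\right) \left(- \frac{27}{2}\right) \left(-2\right) = 216 \left(-2\right) = -432$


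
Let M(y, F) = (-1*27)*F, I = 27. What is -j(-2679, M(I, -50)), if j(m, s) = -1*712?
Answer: 712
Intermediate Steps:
M(y, F) = -27*F
j(m, s) = -712
-j(-2679, M(I, -50)) = -1*(-712) = 712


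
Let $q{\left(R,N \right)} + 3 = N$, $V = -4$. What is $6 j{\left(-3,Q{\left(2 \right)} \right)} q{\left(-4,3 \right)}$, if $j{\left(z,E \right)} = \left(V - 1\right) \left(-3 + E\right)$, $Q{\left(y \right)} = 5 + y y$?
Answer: $0$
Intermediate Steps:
$q{\left(R,N \right)} = -3 + N$
$Q{\left(y \right)} = 5 + y^{2}$
$j{\left(z,E \right)} = 15 - 5 E$ ($j{\left(z,E \right)} = \left(-4 - 1\right) \left(-3 + E\right) = - 5 \left(-3 + E\right) = 15 - 5 E$)
$6 j{\left(-3,Q{\left(2 \right)} \right)} q{\left(-4,3 \right)} = 6 \left(15 - 5 \left(5 + 2^{2}\right)\right) \left(-3 + 3\right) = 6 \left(15 - 5 \left(5 + 4\right)\right) 0 = 6 \left(15 - 45\right) 0 = 6 \left(-30\right) 0 = \left(-180\right) 0 = 0$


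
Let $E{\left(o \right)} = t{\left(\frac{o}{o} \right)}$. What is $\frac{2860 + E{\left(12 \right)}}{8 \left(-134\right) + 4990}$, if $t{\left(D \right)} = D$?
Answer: $\frac{2861}{3918} \approx 0.73022$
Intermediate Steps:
$E{\left(o \right)} = 1$ ($E{\left(o \right)} = \frac{o}{o} = 1$)
$\frac{2860 + E{\left(12 \right)}}{8 \left(-134\right) + 4990} = \frac{2860 + 1}{8 \left(-134\right) + 4990} = \frac{2861}{-1072 + 4990} = \frac{2861}{3918}$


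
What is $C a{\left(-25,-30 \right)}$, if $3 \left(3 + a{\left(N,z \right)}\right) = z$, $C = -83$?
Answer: $1079$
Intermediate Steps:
$a{\left(N,z \right)} = -3 + \frac{z}{3}$
$C a{\left(-25,-30 \right)} = - 83 \left(-3 + \frac{1}{3} \left(-30\right)\right) = - 83 \left(-3 - 10\right) = \left(-83\right) \left(-13\right) = 1079$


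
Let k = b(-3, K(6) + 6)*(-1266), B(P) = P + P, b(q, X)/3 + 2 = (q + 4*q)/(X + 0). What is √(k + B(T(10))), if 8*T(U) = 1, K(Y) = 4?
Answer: √53173/2 ≈ 115.30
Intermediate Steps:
T(U) = ⅛ (T(U) = (⅛)*1 = ⅛)
b(q, X) = -6 + 15*q/X (b(q, X) = -6 + 3*((q + 4*q)/(X + 0)) = -6 + 3*((5*q)/X) = -6 + 3*(5*q/X) = -6 + 15*q/X)
B(P) = 2*P
k = 13293 (k = (-6 + 15*(-3)/(4 + 6))*(-1266) = (-6 + 15*(-3)/10)*(-1266) = (-6 + 15*(-3)*(⅒))*(-1266) = (-6 - 9/2)*(-1266) = -21/2*(-1266) = 13293)
√(k + B(T(10))) = √(13293 + 2*(⅛)) = √(13293 + ¼) = √(53173/4) = √53173/2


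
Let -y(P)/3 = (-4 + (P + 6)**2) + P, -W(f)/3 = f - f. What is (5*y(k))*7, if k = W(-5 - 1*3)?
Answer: -3360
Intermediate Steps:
W(f) = 0 (W(f) = -3*(f - f) = -3*0 = 0)
k = 0
y(P) = 12 - 3*P - 3*(6 + P)**2 (y(P) = -3*((-4 + (P + 6)**2) + P) = -3*((-4 + (6 + P)**2) + P) = -3*(-4 + P + (6 + P)**2) = 12 - 3*P - 3*(6 + P)**2)
(5*y(k))*7 = (5*(12 - 3*0 - 3*(6 + 0)**2))*7 = (5*(12 + 0 - 3*6**2))*7 = (5*(12 + 0 - 3*36))*7 = (5*(12 + 0 - 108))*7 = (5*(-96))*7 = -480*7 = -3360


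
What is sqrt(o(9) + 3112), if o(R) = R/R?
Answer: sqrt(3113) ≈ 55.794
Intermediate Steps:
o(R) = 1
sqrt(o(9) + 3112) = sqrt(1 + 3112) = sqrt(3113)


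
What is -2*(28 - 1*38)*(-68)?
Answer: -1360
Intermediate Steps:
-2*(28 - 1*38)*(-68) = -2*(28 - 38)*(-68) = -2*(-10)*(-68) = 20*(-68) = -1360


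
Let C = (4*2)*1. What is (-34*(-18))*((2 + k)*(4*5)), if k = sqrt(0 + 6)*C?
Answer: 24480 + 97920*sqrt(6) ≈ 2.6433e+5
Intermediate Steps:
C = 8 (C = 8*1 = 8)
k = 8*sqrt(6) (k = sqrt(0 + 6)*8 = sqrt(6)*8 = 8*sqrt(6) ≈ 19.596)
(-34*(-18))*((2 + k)*(4*5)) = (-34*(-18))*((2 + 8*sqrt(6))*(4*5)) = 612*((2 + 8*sqrt(6))*20) = 612*(40 + 160*sqrt(6)) = 24480 + 97920*sqrt(6)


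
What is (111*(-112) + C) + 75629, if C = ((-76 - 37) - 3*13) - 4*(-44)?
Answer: 63221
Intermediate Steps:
C = 24 (C = (-113 - 39) + 176 = -152 + 176 = 24)
(111*(-112) + C) + 75629 = (111*(-112) + 24) + 75629 = (-12432 + 24) + 75629 = -12408 + 75629 = 63221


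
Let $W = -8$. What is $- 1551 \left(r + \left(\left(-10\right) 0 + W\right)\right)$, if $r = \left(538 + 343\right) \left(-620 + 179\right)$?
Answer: $602608479$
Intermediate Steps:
$r = -388521$ ($r = 881 \left(-441\right) = -388521$)
$- 1551 \left(r + \left(\left(-10\right) 0 + W\right)\right) = - 1551 \left(-388521 - 8\right) = \left(-1551\right) \left(-388529\right) = 602608479$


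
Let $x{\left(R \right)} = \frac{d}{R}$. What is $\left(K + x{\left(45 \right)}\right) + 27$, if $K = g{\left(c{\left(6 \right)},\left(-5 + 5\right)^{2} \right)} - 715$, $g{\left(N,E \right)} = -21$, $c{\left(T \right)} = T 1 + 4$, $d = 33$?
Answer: $- \frac{10624}{15} \approx -708.27$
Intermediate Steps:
$c{\left(T \right)} = 4 + T$ ($c{\left(T \right)} = T + 4 = 4 + T$)
$K = -736$ ($K = -21 - 715 = -736$)
$x{\left(R \right)} = \frac{33}{R}$
$\left(K + x{\left(45 \right)}\right) + 27 = \left(-736 + \frac{33}{45}\right) + 27 = \left(-736 + 33 \cdot \frac{1}{45}\right) + 27 = \left(-736 + \frac{11}{15}\right) + 27 = - \frac{11029}{15} + 27 = - \frac{10624}{15}$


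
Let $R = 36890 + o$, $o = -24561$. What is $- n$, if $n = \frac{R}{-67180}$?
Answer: $\frac{12329}{67180} \approx 0.18352$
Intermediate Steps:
$R = 12329$ ($R = 36890 - 24561 = 12329$)
$n = - \frac{12329}{67180}$ ($n = \frac{12329}{-67180} = 12329 \left(- \frac{1}{67180}\right) = - \frac{12329}{67180} \approx -0.18352$)
$- n = \left(-1\right) \left(- \frac{12329}{67180}\right) = \frac{12329}{67180}$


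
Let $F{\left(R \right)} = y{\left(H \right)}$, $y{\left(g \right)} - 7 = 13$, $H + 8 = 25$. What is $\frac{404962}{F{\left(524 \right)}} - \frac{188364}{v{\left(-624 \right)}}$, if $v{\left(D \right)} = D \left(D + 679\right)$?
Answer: $\frac{5265933}{260} \approx 20254.0$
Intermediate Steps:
$H = 17$ ($H = -8 + 25 = 17$)
$y{\left(g \right)} = 20$ ($y{\left(g \right)} = 7 + 13 = 20$)
$v{\left(D \right)} = D \left(679 + D\right)$
$F{\left(R \right)} = 20$
$\frac{404962}{F{\left(524 \right)}} - \frac{188364}{v{\left(-624 \right)}} = \frac{404962}{20} - \frac{188364}{\left(-624\right) \left(679 - 624\right)} = 404962 \cdot \frac{1}{20} - \frac{188364}{\left(-624\right) 55} = \frac{202481}{10} - \frac{188364}{-34320} = \frac{202481}{10} - - \frac{1427}{260} = \frac{202481}{10} + \frac{1427}{260} = \frac{5265933}{260}$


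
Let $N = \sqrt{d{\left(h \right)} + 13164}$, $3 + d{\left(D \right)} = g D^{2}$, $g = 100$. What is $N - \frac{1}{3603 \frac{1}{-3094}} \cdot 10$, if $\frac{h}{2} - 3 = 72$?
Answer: $\frac{30940}{3603} + \sqrt{2263161} \approx 1513.0$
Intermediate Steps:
$h = 150$ ($h = 6 + 2 \cdot 72 = 6 + 144 = 150$)
$d{\left(D \right)} = -3 + 100 D^{2}$
$N = \sqrt{2263161}$ ($N = \sqrt{\left(-3 + 100 \cdot 150^{2}\right) + 13164} = \sqrt{\left(-3 + 100 \cdot 22500\right) + 13164} = \sqrt{\left(-3 + 2250000\right) + 13164} = \sqrt{2249997 + 13164} = \sqrt{2263161} \approx 1504.4$)
$N - \frac{1}{3603 \frac{1}{-3094}} \cdot 10 = \sqrt{2263161} - \frac{1}{3603 \frac{1}{-3094}} \cdot 10 = \sqrt{2263161} - \frac{1}{3603 \left(- \frac{1}{3094}\right)} 10 = \sqrt{2263161} - \frac{1}{- \frac{3603}{3094}} \cdot 10 = \sqrt{2263161} - \left(- \frac{3094}{3603}\right) 10 = \sqrt{2263161} - - \frac{30940}{3603} = \sqrt{2263161} + \frac{30940}{3603} = \frac{30940}{3603} + \sqrt{2263161}$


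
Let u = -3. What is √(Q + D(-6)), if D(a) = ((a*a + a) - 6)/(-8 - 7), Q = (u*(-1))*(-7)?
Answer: I*√565/5 ≈ 4.7539*I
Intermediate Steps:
Q = -21 (Q = -3*(-1)*(-7) = 3*(-7) = -21)
D(a) = ⅖ - a/15 - a²/15 (D(a) = ((a² + a) - 6)/(-15) = ((a + a²) - 6)*(-1/15) = (-6 + a + a²)*(-1/15) = ⅖ - a/15 - a²/15)
√(Q + D(-6)) = √(-21 + (⅖ - 1/15*(-6) - 1/15*(-6)²)) = √(-21 + (⅖ + ⅖ - 1/15*36)) = √(-21 + (⅖ + ⅖ - 12/5)) = √(-21 - 8/5) = √(-113/5) = I*√565/5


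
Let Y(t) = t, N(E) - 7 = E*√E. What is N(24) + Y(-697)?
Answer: -690 + 48*√6 ≈ -572.42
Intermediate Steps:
N(E) = 7 + E^(3/2) (N(E) = 7 + E*√E = 7 + E^(3/2))
N(24) + Y(-697) = (7 + 24^(3/2)) - 697 = (7 + 48*√6) - 697 = -690 + 48*√6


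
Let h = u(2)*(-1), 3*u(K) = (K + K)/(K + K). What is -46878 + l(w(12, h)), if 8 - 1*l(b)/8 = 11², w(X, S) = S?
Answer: -47782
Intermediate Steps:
u(K) = ⅓ (u(K) = ((K + K)/(K + K))/3 = ((2*K)/((2*K)))/3 = ((2*K)*(1/(2*K)))/3 = (⅓)*1 = ⅓)
h = -⅓ (h = (⅓)*(-1) = -⅓ ≈ -0.33333)
l(b) = -904 (l(b) = 64 - 8*11² = 64 - 8*121 = 64 - 968 = -904)
-46878 + l(w(12, h)) = -46878 - 904 = -47782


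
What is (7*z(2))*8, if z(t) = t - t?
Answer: 0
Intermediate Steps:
z(t) = 0
(7*z(2))*8 = (7*0)*8 = 0*8 = 0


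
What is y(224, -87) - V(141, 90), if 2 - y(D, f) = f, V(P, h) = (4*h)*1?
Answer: -271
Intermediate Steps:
V(P, h) = 4*h
y(D, f) = 2 - f
y(224, -87) - V(141, 90) = (2 - 1*(-87)) - 4*90 = (2 + 87) - 1*360 = 89 - 360 = -271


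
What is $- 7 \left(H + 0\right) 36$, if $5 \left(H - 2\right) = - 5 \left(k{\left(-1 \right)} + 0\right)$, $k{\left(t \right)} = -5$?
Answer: $-1764$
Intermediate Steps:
$H = 7$ ($H = 2 + \frac{\left(-5\right) \left(-5 + 0\right)}{5} = 2 + \frac{\left(-5\right) \left(-5\right)}{5} = 2 + \frac{1}{5} \cdot 25 = 2 + 5 = 7$)
$- 7 \left(H + 0\right) 36 = - 7 \left(7 + 0\right) 36 = \left(-7\right) 7 \cdot 36 = \left(-49\right) 36 = -1764$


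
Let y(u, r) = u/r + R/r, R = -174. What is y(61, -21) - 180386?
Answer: -3787993/21 ≈ -1.8038e+5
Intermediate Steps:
y(u, r) = -174/r + u/r (y(u, r) = u/r - 174/r = -174/r + u/r)
y(61, -21) - 180386 = (-174 + 61)/(-21) - 180386 = -1/21*(-113) - 180386 = 113/21 - 180386 = -3787993/21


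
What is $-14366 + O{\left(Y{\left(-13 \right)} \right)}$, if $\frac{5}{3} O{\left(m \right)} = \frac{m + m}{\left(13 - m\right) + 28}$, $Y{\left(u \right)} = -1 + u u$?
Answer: $- \frac{9123418}{635} \approx -14368.0$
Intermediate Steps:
$Y{\left(u \right)} = -1 + u^{2}$
$O{\left(m \right)} = \frac{6 m}{5 \left(41 - m\right)}$ ($O{\left(m \right)} = \frac{3 \frac{m + m}{\left(13 - m\right) + 28}}{5} = \frac{3 \frac{2 m}{41 - m}}{5} = \frac{6 m}{5 \left(41 - m\right)}$)
$-14366 + O{\left(Y{\left(-13 \right)} \right)} = -14366 - \frac{6 \left(-1 + \left(-13\right)^{2}\right)}{-205 + 5 \left(-1 + \left(-13\right)^{2}\right)} = -14366 - \frac{6 \left(-1 + 169\right)}{-205 + 5 \left(-1 + 169\right)} = -14366 - \frac{1008}{-205 + 5 \cdot 168} = -14366 - \frac{1008}{-205 + 840} = -14366 - \frac{1008}{635} = - \frac{9123418}{635}$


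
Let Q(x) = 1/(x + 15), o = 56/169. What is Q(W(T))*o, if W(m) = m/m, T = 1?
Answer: 7/338 ≈ 0.020710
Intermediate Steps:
W(m) = 1
o = 56/169 (o = 56*(1/169) = 56/169 ≈ 0.33136)
Q(x) = 1/(15 + x)
Q(W(T))*o = (56/169)/(15 + 1) = (56/169)/16 = (1/16)*(56/169) = 7/338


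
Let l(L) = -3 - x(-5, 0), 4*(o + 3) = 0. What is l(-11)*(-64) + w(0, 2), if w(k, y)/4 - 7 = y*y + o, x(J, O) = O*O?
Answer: 224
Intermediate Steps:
o = -3 (o = -3 + (¼)*0 = -3 + 0 = -3)
x(J, O) = O²
w(k, y) = 16 + 4*y² (w(k, y) = 28 + 4*(y*y - 3) = 28 + 4*(y² - 3) = 28 + 4*(-3 + y²) = 28 + (-12 + 4*y²) = 16 + 4*y²)
l(L) = -3 (l(L) = -3 - 1*0² = -3 - 1*0 = -3 + 0 = -3)
l(-11)*(-64) + w(0, 2) = -3*(-64) + (16 + 4*2²) = 192 + (16 + 4*4) = 192 + (16 + 16) = 192 + 32 = 224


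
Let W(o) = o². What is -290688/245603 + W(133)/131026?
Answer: -688637029/656742422 ≈ -1.0486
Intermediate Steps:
-290688/245603 + W(133)/131026 = -290688/245603 + 133²/131026 = -290688*1/245603 + 17689*(1/131026) = -290688/245603 + 361/2674 = -688637029/656742422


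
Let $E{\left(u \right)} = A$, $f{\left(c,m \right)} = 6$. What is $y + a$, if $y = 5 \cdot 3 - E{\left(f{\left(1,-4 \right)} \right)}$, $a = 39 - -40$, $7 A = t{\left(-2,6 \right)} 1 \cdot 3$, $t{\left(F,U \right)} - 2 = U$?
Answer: $\frac{634}{7} \approx 90.571$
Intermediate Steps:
$t{\left(F,U \right)} = 2 + U$
$A = \frac{24}{7}$ ($A = \frac{\left(2 + 6\right) 1 \cdot 3}{7} = \frac{8 \cdot 1 \cdot 3}{7} = \frac{8 \cdot 3}{7} = \frac{1}{7} \cdot 24 = \frac{24}{7} \approx 3.4286$)
$E{\left(u \right)} = \frac{24}{7}$
$a = 79$ ($a = 39 + 40 = 79$)
$y = \frac{81}{7}$ ($y = 5 \cdot 3 - \frac{24}{7} = 15 - \frac{24}{7} = \frac{81}{7} \approx 11.571$)
$y + a = \frac{81}{7} + 79 = \frac{634}{7}$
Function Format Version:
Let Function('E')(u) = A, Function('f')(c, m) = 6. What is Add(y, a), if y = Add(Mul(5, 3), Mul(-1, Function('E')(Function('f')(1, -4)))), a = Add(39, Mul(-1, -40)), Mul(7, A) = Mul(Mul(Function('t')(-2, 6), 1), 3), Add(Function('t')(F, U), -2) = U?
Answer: Rational(634, 7) ≈ 90.571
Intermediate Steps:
Function('t')(F, U) = Add(2, U)
A = Rational(24, 7) (A = Mul(Rational(1, 7), Mul(Mul(Add(2, 6), 1), 3)) = Mul(Rational(1, 7), Mul(Mul(8, 1), 3)) = Mul(Rational(1, 7), Mul(8, 3)) = Mul(Rational(1, 7), 24) = Rational(24, 7) ≈ 3.4286)
Function('E')(u) = Rational(24, 7)
a = 79 (a = Add(39, 40) = 79)
y = Rational(81, 7) (y = Add(Mul(5, 3), Mul(-1, Rational(24, 7))) = Add(15, Rational(-24, 7)) = Rational(81, 7) ≈ 11.571)
Add(y, a) = Add(Rational(81, 7), 79) = Rational(634, 7)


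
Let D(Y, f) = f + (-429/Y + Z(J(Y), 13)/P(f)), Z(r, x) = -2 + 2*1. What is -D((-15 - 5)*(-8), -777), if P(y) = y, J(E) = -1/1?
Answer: 124749/160 ≈ 779.68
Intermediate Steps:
J(E) = -1 (J(E) = -1*1 = -1)
Z(r, x) = 0 (Z(r, x) = -2 + 2 = 0)
D(Y, f) = f - 429/Y (D(Y, f) = f + (-429/Y + 0/f) = f + (-429/Y + 0) = f - 429/Y)
-D((-15 - 5)*(-8), -777) = -(-777 - 429*(-1/(8*(-15 - 5)))) = -(-777 - 429/((-20*(-8)))) = -(-777 - 429/160) = -1*(-124749/160) = 124749/160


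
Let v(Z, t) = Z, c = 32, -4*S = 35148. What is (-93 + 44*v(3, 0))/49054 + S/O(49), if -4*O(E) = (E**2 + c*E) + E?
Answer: 862153347/98549486 ≈ 8.7484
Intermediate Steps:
S = -8787 (S = -1/4*35148 = -8787)
O(E) = -33*E/4 - E**2/4 (O(E) = -((E**2 + 32*E) + E)/4 = -(E**2 + 33*E)/4 = -33*E/4 - E**2/4)
(-93 + 44*v(3, 0))/49054 + S/O(49) = (-93 + 44*3)/49054 - 8787*(-4/(49*(33 + 49))) = (-93 + 132)*(1/49054) - 8787/((-1/4*49*82)) = 39*(1/49054) - 8787/(-2009/2) = 39/49054 - 8787*(-2/2009) = 39/49054 + 17574/2009 = 862153347/98549486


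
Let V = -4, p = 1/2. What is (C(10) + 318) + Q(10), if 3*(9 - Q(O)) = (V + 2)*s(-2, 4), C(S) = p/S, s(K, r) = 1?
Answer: 19663/60 ≈ 327.72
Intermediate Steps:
p = ½ (p = 1*(½) = ½ ≈ 0.50000)
C(S) = 1/(2*S)
Q(O) = 29/3 (Q(O) = 9 - (-4 + 2)/3 = 9 - (-2)/3 = 9 - ⅓*(-2) = 9 + ⅔ = 29/3)
(C(10) + 318) + Q(10) = ((½)/10 + 318) + 29/3 = ((½)*(⅒) + 318) + 29/3 = (1/20 + 318) + 29/3 = 6361/20 + 29/3 = 19663/60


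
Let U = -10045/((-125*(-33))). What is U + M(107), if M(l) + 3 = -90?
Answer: -78734/825 ≈ -95.435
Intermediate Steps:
M(l) = -93 (M(l) = -3 - 90 = -93)
U = -2009/825 (U = -10045/4125 = -10045*1/4125 = -2009/825 ≈ -2.4352)
U + M(107) = -2009/825 - 93 = -78734/825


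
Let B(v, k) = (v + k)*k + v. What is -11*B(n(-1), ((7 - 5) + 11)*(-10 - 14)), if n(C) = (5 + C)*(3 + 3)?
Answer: -988680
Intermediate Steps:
n(C) = 30 + 6*C (n(C) = (5 + C)*6 = 30 + 6*C)
B(v, k) = v + k*(k + v) (B(v, k) = (k + v)*k + v = k*(k + v) + v = v + k*(k + v))
-11*B(n(-1), ((7 - 5) + 11)*(-10 - 14)) = -11*((30 + 6*(-1)) + (((7 - 5) + 11)*(-10 - 14))² + (((7 - 5) + 11)*(-10 - 14))*(30 + 6*(-1))) = -11*((30 - 6) + ((2 + 11)*(-24))² + ((2 + 11)*(-24))*(30 - 6)) = -11*(24 + (13*(-24))² + (13*(-24))*24) = -11*(24 + (-312)² - 312*24) = -11*(24 + 97344 - 7488) = -11*89880 = -988680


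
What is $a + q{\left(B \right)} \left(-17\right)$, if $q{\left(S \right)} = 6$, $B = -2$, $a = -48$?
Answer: $-150$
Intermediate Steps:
$a + q{\left(B \right)} \left(-17\right) = -48 + 6 \left(-17\right) = -48 - 102 = -150$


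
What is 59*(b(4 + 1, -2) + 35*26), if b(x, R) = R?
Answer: 53572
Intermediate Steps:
59*(b(4 + 1, -2) + 35*26) = 59*(-2 + 35*26) = 59*(-2 + 910) = 59*908 = 53572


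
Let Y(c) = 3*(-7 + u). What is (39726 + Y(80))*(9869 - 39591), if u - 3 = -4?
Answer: -1180022844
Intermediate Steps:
u = -1 (u = 3 - 4 = -1)
Y(c) = -24 (Y(c) = 3*(-7 - 1) = 3*(-8) = -24)
(39726 + Y(80))*(9869 - 39591) = (39726 - 24)*(9869 - 39591) = 39702*(-29722) = -1180022844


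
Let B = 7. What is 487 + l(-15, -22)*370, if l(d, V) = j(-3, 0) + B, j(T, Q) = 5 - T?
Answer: 6037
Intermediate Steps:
l(d, V) = 15 (l(d, V) = (5 - 1*(-3)) + 7 = (5 + 3) + 7 = 8 + 7 = 15)
487 + l(-15, -22)*370 = 487 + 15*370 = 487 + 5550 = 6037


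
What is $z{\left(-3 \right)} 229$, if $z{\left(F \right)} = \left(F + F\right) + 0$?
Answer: $-1374$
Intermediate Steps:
$z{\left(F \right)} = 2 F$ ($z{\left(F \right)} = 2 F + 0 = 2 F$)
$z{\left(-3 \right)} 229 = 2 \left(-3\right) 229 = \left(-6\right) 229 = -1374$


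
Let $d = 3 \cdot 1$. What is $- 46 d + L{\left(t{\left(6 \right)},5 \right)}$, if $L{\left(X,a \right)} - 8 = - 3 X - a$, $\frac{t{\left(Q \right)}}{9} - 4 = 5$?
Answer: $-378$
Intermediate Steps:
$d = 3$
$t{\left(Q \right)} = 81$ ($t{\left(Q \right)} = 36 + 9 \cdot 5 = 36 + 45 = 81$)
$L{\left(X,a \right)} = 8 - a - 3 X$ ($L{\left(X,a \right)} = 8 - \left(a + 3 X\right) = 8 - a - 3 X$)
$- 46 d + L{\left(t{\left(6 \right)},5 \right)} = \left(-46\right) 3 - 240 = -138 - 240 = -378$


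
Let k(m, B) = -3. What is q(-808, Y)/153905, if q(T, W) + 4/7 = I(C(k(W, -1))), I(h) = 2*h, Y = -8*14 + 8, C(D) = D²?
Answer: 122/1077335 ≈ 0.00011324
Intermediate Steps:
Y = -104 (Y = -112 + 8 = -104)
q(T, W) = 122/7 (q(T, W) = -4/7 + 2*(-3)² = -4/7 + 2*9 = -4/7 + 18 = 122/7)
q(-808, Y)/153905 = (122/7)/153905 = (122/7)*(1/153905) = 122/1077335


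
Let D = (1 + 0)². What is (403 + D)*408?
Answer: 164832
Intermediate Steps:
D = 1 (D = 1² = 1)
(403 + D)*408 = (403 + 1)*408 = 404*408 = 164832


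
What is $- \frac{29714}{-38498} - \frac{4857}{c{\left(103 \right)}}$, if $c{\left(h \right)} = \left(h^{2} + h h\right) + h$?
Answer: $\frac{74424568}{136802643} \approx 0.54403$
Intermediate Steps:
$c{\left(h \right)} = h + 2 h^{2}$ ($c{\left(h \right)} = \left(h^{2} + h^{2}\right) + h = 2 h^{2} + h = h + 2 h^{2}$)
$- \frac{29714}{-38498} - \frac{4857}{c{\left(103 \right)}} = - \frac{29714}{-38498} - \frac{4857}{103 \left(1 + 2 \cdot 103\right)} = \left(-29714\right) \left(- \frac{1}{38498}\right) - \frac{4857}{103 \left(1 + 206\right)} = \frac{14857}{19249} - \frac{4857}{103 \cdot 207} = \frac{14857}{19249} - \frac{4857}{21321} = \frac{14857}{19249} - \frac{1619}{7107} = \frac{74424568}{136802643}$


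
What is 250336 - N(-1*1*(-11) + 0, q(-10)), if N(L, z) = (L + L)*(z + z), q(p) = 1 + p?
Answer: 250732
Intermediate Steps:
N(L, z) = 4*L*z (N(L, z) = (2*L)*(2*z) = 4*L*z)
250336 - N(-1*1*(-11) + 0, q(-10)) = 250336 - 4*(-1*1*(-11) + 0)*(1 - 10) = 250336 - 4*(-1*(-11) + 0)*(-9) = 250336 - 4*(11 + 0)*(-9) = 250336 - 4*11*(-9) = 250336 - 1*(-396) = 250336 + 396 = 250732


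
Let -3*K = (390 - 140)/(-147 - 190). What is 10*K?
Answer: 2500/1011 ≈ 2.4728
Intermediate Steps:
K = 250/1011 (K = -(390 - 140)/(3*(-147 - 190)) = -250/(3*(-337)) = -250*(-1)/(3*337) = -⅓*(-250/337) = 250/1011 ≈ 0.24728)
10*K = 10*(250/1011) = 2500/1011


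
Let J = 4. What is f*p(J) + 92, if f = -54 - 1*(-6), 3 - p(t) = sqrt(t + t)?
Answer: -52 + 96*sqrt(2) ≈ 83.765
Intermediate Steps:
p(t) = 3 - sqrt(2)*sqrt(t) (p(t) = 3 - sqrt(t + t) = 3 - sqrt(2*t) = 3 - sqrt(2)*sqrt(t))
f = -48 (f = -54 + 6 = -48)
f*p(J) + 92 = -48*(3 - sqrt(2)*sqrt(4)) + 92 = -48*(3 - 1*sqrt(2)*2) + 92 = -48*(3 - 2*sqrt(2)) + 92 = (-144 + 96*sqrt(2)) + 92 = -52 + 96*sqrt(2)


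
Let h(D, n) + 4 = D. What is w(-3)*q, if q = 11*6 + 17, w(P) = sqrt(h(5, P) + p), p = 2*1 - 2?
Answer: 83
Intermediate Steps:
h(D, n) = -4 + D
p = 0 (p = 2 - 2 = 0)
w(P) = 1 (w(P) = sqrt((-4 + 5) + 0) = sqrt(1 + 0) = sqrt(1) = 1)
q = 83 (q = 66 + 17 = 83)
w(-3)*q = 1*83 = 83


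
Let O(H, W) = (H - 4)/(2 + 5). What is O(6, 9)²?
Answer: 4/49 ≈ 0.081633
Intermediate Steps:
O(H, W) = -4/7 + H/7 (O(H, W) = (-4 + H)/7 = (-4 + H)*(⅐) = -4/7 + H/7)
O(6, 9)² = (-4/7 + (⅐)*6)² = (-4/7 + 6/7)² = (2/7)² = 4/49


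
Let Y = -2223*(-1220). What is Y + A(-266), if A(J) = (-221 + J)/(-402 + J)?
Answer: 1811656567/668 ≈ 2.7121e+6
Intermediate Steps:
Y = 2712060
A(J) = (-221 + J)/(-402 + J)
Y + A(-266) = 2712060 + (-221 - 266)/(-402 - 266) = 2712060 - 487/(-668) = 2712060 - 1/668*(-487) = 2712060 + 487/668 = 1811656567/668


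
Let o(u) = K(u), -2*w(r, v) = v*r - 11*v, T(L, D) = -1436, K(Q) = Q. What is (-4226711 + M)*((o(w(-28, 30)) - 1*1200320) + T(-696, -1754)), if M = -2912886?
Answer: 8575876868087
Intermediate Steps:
w(r, v) = 11*v/2 - r*v/2 (w(r, v) = -(v*r - 11*v)/2 = -(r*v - 11*v)/2 = -(-11*v + r*v)/2 = 11*v/2 - r*v/2)
o(u) = u
(-4226711 + M)*((o(w(-28, 30)) - 1*1200320) + T(-696, -1754)) = (-4226711 - 2912886)*(((½)*30*(11 - 1*(-28)) - 1*1200320) - 1436) = -7139597*(((½)*30*(11 + 28) - 1200320) - 1436) = -7139597*(((½)*30*39 - 1200320) - 1436) = -7139597*((585 - 1200320) - 1436) = -7139597*(-1199735 - 1436) = -7139597*(-1201171) = 8575876868087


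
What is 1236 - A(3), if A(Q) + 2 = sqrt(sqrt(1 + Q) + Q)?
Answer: 1238 - sqrt(5) ≈ 1235.8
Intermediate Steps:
A(Q) = -2 + sqrt(Q + sqrt(1 + Q)) (A(Q) = -2 + sqrt(sqrt(1 + Q) + Q) = -2 + sqrt(Q + sqrt(1 + Q)))
1236 - A(3) = 1236 - (-2 + sqrt(3 + sqrt(1 + 3))) = 1236 - (-2 + sqrt(3 + sqrt(4))) = 1236 - (-2 + sqrt(3 + 2)) = 1236 - (-2 + sqrt(5)) = 1236 + (2 - sqrt(5)) = 1238 - sqrt(5)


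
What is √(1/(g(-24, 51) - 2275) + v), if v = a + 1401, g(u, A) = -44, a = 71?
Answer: √7916061873/2319 ≈ 38.367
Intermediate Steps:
v = 1472 (v = 71 + 1401 = 1472)
√(1/(g(-24, 51) - 2275) + v) = √(1/(-44 - 2275) + 1472) = √(1/(-2319) + 1472) = √(-1/2319 + 1472) = √(3413567/2319) = √7916061873/2319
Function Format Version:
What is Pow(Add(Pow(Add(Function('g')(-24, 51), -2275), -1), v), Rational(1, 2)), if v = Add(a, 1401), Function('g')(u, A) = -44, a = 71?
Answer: Mul(Rational(1, 2319), Pow(7916061873, Rational(1, 2))) ≈ 38.367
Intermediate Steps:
v = 1472 (v = Add(71, 1401) = 1472)
Pow(Add(Pow(Add(Function('g')(-24, 51), -2275), -1), v), Rational(1, 2)) = Pow(Add(Pow(Add(-44, -2275), -1), 1472), Rational(1, 2)) = Pow(Add(Pow(-2319, -1), 1472), Rational(1, 2)) = Pow(Add(Rational(-1, 2319), 1472), Rational(1, 2)) = Pow(Rational(3413567, 2319), Rational(1, 2)) = Mul(Rational(1, 2319), Pow(7916061873, Rational(1, 2)))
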